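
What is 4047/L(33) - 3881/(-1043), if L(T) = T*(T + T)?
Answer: 4224613/757218 ≈ 5.5791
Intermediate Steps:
L(T) = 2*T² (L(T) = T*(2*T) = 2*T²)
4047/L(33) - 3881/(-1043) = 4047/((2*33²)) - 3881/(-1043) = 4047/((2*1089)) - 3881*(-1/1043) = 4047/2178 + 3881/1043 = 4047*(1/2178) + 3881/1043 = 1349/726 + 3881/1043 = 4224613/757218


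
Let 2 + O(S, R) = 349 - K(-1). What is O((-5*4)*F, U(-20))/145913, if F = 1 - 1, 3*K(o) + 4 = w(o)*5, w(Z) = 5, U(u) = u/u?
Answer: 340/145913 ≈ 0.0023302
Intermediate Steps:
U(u) = 1
K(o) = 7 (K(o) = -4/3 + (5*5)/3 = -4/3 + (⅓)*25 = -4/3 + 25/3 = 7)
F = 0
O(S, R) = 340 (O(S, R) = -2 + (349 - 1*7) = -2 + (349 - 7) = -2 + 342 = 340)
O((-5*4)*F, U(-20))/145913 = 340/145913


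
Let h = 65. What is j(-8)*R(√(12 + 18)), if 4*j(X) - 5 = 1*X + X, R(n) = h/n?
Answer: -143*√30/24 ≈ -32.635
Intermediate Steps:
R(n) = 65/n
j(X) = 5/4 + X/2 (j(X) = 5/4 + (1*X + X)/4 = 5/4 + (X + X)/4 = 5/4 + (2*X)/4 = 5/4 + X/2)
j(-8)*R(√(12 + 18)) = (5/4 + (½)*(-8))*(65/(√(12 + 18))) = (5/4 - 4)*(65/(√30)) = -715*√30/30/4 = -143*√30/24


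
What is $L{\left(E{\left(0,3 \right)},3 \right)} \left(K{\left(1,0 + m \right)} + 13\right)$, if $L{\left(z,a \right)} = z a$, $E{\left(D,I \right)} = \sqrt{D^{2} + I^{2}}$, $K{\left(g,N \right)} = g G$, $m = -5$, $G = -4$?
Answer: $81$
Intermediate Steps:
$K{\left(g,N \right)} = - 4 g$ ($K{\left(g,N \right)} = g \left(-4\right) = - 4 g$)
$L{\left(z,a \right)} = a z$
$L{\left(E{\left(0,3 \right)},3 \right)} \left(K{\left(1,0 + m \right)} + 13\right) = 3 \sqrt{0^{2} + 3^{2}} \left(\left(-4\right) 1 + 13\right) = 3 \sqrt{0 + 9} \left(-4 + 13\right) = 3 \sqrt{9} \cdot 9 = 3 \cdot 3 \cdot 9 = 9 \cdot 9 = 81$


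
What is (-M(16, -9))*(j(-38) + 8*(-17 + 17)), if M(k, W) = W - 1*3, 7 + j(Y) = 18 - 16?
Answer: -60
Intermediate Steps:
j(Y) = -5 (j(Y) = -7 + (18 - 16) = -7 + 2 = -5)
M(k, W) = -3 + W (M(k, W) = W - 3 = -3 + W)
(-M(16, -9))*(j(-38) + 8*(-17 + 17)) = (-(-3 - 9))*(-5 + 8*(-17 + 17)) = (-1*(-12))*(-5 + 8*0) = 12*(-5 + 0) = 12*(-5) = -60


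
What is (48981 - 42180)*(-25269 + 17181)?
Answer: -55006488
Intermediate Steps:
(48981 - 42180)*(-25269 + 17181) = 6801*(-8088) = -55006488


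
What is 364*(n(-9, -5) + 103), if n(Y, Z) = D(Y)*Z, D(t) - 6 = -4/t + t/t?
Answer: 215488/9 ≈ 23943.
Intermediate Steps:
D(t) = 7 - 4/t (D(t) = 6 + (-4/t + t/t) = 6 + (-4/t + 1) = 6 + (1 - 4/t) = 7 - 4/t)
n(Y, Z) = Z*(7 - 4/Y) (n(Y, Z) = (7 - 4/Y)*Z = Z*(7 - 4/Y))
364*(n(-9, -5) + 103) = 364*(-5*(-4 + 7*(-9))/(-9) + 103) = 364*(-5*(-1/9)*(-4 - 63) + 103) = 364*(-5*(-1/9)*(-67) + 103) = 364*(-335/9 + 103) = 364*(592/9) = 215488/9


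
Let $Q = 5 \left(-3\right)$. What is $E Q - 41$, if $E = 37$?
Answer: $-596$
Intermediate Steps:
$Q = -15$
$E Q - 41 = 37 \left(-15\right) - 41 = -555 - 41 = -596$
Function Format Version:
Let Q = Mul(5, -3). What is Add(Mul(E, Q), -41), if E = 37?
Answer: -596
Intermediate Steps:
Q = -15
Add(Mul(E, Q), -41) = Add(Mul(37, -15), -41) = Add(-555, -41) = -596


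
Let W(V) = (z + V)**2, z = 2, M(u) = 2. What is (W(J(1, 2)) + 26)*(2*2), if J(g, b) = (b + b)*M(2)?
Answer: 504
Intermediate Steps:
J(g, b) = 4*b (J(g, b) = (b + b)*2 = (2*b)*2 = 4*b)
W(V) = (2 + V)**2
(W(J(1, 2)) + 26)*(2*2) = ((2 + 4*2)**2 + 26)*(2*2) = ((2 + 8)**2 + 26)*4 = (10**2 + 26)*4 = (100 + 26)*4 = 126*4 = 504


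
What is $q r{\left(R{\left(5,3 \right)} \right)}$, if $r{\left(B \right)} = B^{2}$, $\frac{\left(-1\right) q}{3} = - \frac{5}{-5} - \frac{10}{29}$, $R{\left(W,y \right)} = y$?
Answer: $- \frac{513}{29} \approx -17.69$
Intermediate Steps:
$q = - \frac{57}{29}$ ($q = - 3 \left(- \frac{5}{-5} - \frac{10}{29}\right) = - 3 \left(\left(-5\right) \left(- \frac{1}{5}\right) - \frac{10}{29}\right) = - 3 \left(1 - \frac{10}{29}\right) = \left(-3\right) \frac{19}{29} = - \frac{57}{29} \approx -1.9655$)
$q r{\left(R{\left(5,3 \right)} \right)} = - \frac{57 \cdot 3^{2}}{29} = \left(- \frac{57}{29}\right) 9 = - \frac{513}{29}$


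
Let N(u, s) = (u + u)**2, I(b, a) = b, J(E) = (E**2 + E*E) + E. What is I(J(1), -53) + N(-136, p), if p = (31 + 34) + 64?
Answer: 73987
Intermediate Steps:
J(E) = E + 2*E**2 (J(E) = (E**2 + E**2) + E = 2*E**2 + E = E + 2*E**2)
p = 129 (p = 65 + 64 = 129)
N(u, s) = 4*u**2 (N(u, s) = (2*u)**2 = 4*u**2)
I(J(1), -53) + N(-136, p) = 1*(1 + 2*1) + 4*(-136)**2 = 1*(1 + 2) + 4*18496 = 1*3 + 73984 = 3 + 73984 = 73987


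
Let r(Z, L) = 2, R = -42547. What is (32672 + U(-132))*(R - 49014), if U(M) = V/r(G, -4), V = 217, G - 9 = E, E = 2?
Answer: -6002830721/2 ≈ -3.0014e+9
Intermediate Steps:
G = 11 (G = 9 + 2 = 11)
U(M) = 217/2
(32672 + U(-132))*(R - 49014) = (32672 + 217/2)*(-42547 - 49014) = (65561/2)*(-91561) = -6002830721/2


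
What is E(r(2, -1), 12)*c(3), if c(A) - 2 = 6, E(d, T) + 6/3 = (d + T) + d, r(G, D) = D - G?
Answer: 32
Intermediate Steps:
E(d, T) = -2 + T + 2*d (E(d, T) = -2 + ((d + T) + d) = -2 + ((T + d) + d) = -2 + (T + 2*d) = -2 + T + 2*d)
c(A) = 8 (c(A) = 2 + 6 = 8)
E(r(2, -1), 12)*c(3) = (-2 + 12 + 2*(-1 - 1*2))*8 = (-2 + 12 + 2*(-1 - 2))*8 = (-2 + 12 + 2*(-3))*8 = (-2 + 12 - 6)*8 = 4*8 = 32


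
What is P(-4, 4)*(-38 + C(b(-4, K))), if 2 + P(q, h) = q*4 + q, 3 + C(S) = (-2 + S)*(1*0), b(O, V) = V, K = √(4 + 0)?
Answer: 902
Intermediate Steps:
K = 2 (K = √4 = 2)
C(S) = -3 (C(S) = -3 + (-2 + S)*(1*0) = -3 + (-2 + S)*0 = -3 + 0 = -3)
P(q, h) = -2 + 5*q (P(q, h) = -2 + (q*4 + q) = -2 + (4*q + q) = -2 + 5*q)
P(-4, 4)*(-38 + C(b(-4, K))) = (-2 + 5*(-4))*(-38 - 3) = (-2 - 20)*(-41) = -22*(-41) = 902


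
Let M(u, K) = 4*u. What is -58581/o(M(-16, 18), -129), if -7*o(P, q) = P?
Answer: -410067/64 ≈ -6407.3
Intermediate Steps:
o(P, q) = -P/7
-58581/o(M(-16, 18), -129) = -58581/((-4*(-16)/7)) = -58581/((-⅐*(-64))) = -58581/64/7 = -58581*7/64 = -410067/64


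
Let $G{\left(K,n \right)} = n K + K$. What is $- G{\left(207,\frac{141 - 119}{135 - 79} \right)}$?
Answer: $- \frac{8073}{28} \approx -288.32$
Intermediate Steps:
$G{\left(K,n \right)} = K + K n$ ($G{\left(K,n \right)} = K n + K = K + K n$)
$- G{\left(207,\frac{141 - 119}{135 - 79} \right)} = - 207 \left(1 + \frac{141 - 119}{135 - 79}\right) = - 207 \left(1 + \frac{22}{56}\right) = - 207 \left(1 + 22 \cdot \frac{1}{56}\right) = - 207 \left(1 + \frac{11}{28}\right) = - \frac{207 \cdot 39}{28} = \left(-1\right) \frac{8073}{28} = - \frac{8073}{28}$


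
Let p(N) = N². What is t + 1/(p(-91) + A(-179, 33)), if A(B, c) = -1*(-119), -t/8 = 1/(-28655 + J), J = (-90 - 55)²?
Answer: 1069/915600 ≈ 0.0011675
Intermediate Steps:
J = 21025 (J = (-145)² = 21025)
t = 4/3815 (t = -8/(-28655 + 21025) = -8/(-7630) = -8*(-1/7630) = 4/3815 ≈ 0.0010485)
A(B, c) = 119
t + 1/(p(-91) + A(-179, 33)) = 4/3815 + 1/((-91)² + 119) = 4/3815 + 1/(8281 + 119) = 4/3815 + 1/8400 = 1069/915600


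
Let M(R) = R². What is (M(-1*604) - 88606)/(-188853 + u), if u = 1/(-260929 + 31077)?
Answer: -63487420920/43408239757 ≈ -1.4626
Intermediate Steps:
u = -1/229852 (u = 1/(-229852) = -1/229852 ≈ -4.3506e-6)
(M(-1*604) - 88606)/(-188853 + u) = ((-1*604)² - 88606)/(-188853 - 1/229852) = ((-604)² - 88606)/(-43408239757/229852) = (364816 - 88606)*(-229852/43408239757) = 276210*(-229852/43408239757) = -63487420920/43408239757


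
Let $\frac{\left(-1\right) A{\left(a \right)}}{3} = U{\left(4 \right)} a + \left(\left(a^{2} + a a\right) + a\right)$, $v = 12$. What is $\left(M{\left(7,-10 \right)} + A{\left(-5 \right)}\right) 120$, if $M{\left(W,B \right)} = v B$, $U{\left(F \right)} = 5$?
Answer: $-21600$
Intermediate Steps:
$M{\left(W,B \right)} = 12 B$
$A{\left(a \right)} = - 18 a - 6 a^{2}$ ($A{\left(a \right)} = - 3 \left(5 a + \left(\left(a^{2} + a a\right) + a\right)\right) = - 3 \left(5 a + \left(\left(a^{2} + a^{2}\right) + a\right)\right) = - 3 \left(5 a + \left(2 a^{2} + a\right)\right) = - 3 \left(5 a + \left(a + 2 a^{2}\right)\right) = - 3 \left(2 a^{2} + 6 a\right) = - 18 a - 6 a^{2}$)
$\left(M{\left(7,-10 \right)} + A{\left(-5 \right)}\right) 120 = \left(12 \left(-10\right) - - 30 \left(3 - 5\right)\right) 120 = \left(-120 - \left(-30\right) \left(-2\right)\right) 120 = \left(-120 - 60\right) 120 = \left(-180\right) 120 = -21600$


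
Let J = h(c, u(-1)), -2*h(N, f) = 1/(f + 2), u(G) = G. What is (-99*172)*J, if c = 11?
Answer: 8514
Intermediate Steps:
h(N, f) = -1/(2*(2 + f)) (h(N, f) = -1/(2*(f + 2)) = -1/(2*(2 + f)))
J = -½ (J = -1/(4 + 2*(-1)) = -1/(4 - 2) = -1/2 = -1*½ = -½ ≈ -0.50000)
(-99*172)*J = -99*172*(-½) = -17028*(-½) = 8514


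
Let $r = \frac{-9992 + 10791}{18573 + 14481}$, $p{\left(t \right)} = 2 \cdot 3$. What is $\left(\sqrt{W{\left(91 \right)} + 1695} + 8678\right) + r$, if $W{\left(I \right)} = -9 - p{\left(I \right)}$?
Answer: $\frac{286843411}{33054} + 4 \sqrt{105} \approx 8719.0$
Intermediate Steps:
$p{\left(t \right)} = 6$
$W{\left(I \right)} = -15$ ($W{\left(I \right)} = -9 - 6 = -15$)
$r = \frac{799}{33054} \approx 0.024173$
$\left(\sqrt{W{\left(91 \right)} + 1695} + 8678\right) + r = \left(\sqrt{-15 + 1695} + 8678\right) + \frac{799}{33054} = \left(\sqrt{1680} + 8678\right) + \frac{799}{33054} = \left(4 \sqrt{105} + 8678\right) + \frac{799}{33054} = \left(8678 + 4 \sqrt{105}\right) + \frac{799}{33054} = \frac{286843411}{33054} + 4 \sqrt{105}$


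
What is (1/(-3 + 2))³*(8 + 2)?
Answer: -10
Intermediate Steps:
(1/(-3 + 2))³*(8 + 2) = (1/(-1))³*10 = (-1)³*10 = -1*10 = -10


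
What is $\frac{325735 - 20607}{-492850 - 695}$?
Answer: $- \frac{305128}{493545} \approx -0.61824$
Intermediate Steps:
$\frac{325735 - 20607}{-492850 - 695} = \frac{305128}{-493545} = 305128 \left(- \frac{1}{493545}\right) = - \frac{305128}{493545}$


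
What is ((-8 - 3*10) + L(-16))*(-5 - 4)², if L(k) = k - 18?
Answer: -5832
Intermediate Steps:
L(k) = -18 + k
((-8 - 3*10) + L(-16))*(-5 - 4)² = ((-8 - 3*10) + (-18 - 16))*(-5 - 4)² = ((-8 - 30) - 34)*(-9)² = (-38 - 34)*81 = -72*81 = -5832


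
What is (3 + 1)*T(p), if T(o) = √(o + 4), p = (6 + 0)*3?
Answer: 4*√22 ≈ 18.762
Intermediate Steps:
p = 18 (p = 6*3 = 18)
T(o) = √(4 + o)
(3 + 1)*T(p) = (3 + 1)*√(4 + 18) = 4*√22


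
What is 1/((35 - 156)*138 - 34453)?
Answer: -1/51151 ≈ -1.9550e-5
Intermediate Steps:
1/((35 - 156)*138 - 34453) = 1/(-121*138 - 34453) = 1/(-16698 - 34453) = 1/(-51151) = -1/51151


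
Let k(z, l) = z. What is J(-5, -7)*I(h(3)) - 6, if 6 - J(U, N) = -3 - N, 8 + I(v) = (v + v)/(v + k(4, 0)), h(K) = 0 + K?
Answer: -142/7 ≈ -20.286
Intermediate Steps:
h(K) = K
I(v) = -8 + 2*v/(4 + v) (I(v) = -8 + (v + v)/(v + 4) = -8 + (2*v)/(4 + v) = -8 + 2*v/(4 + v))
J(U, N) = 9 + N (J(U, N) = 6 - (-3 - N) = 6 + (3 + N) = 9 + N)
J(-5, -7)*I(h(3)) - 6 = (9 - 7)*(2*(-16 - 3*3)/(4 + 3)) - 6 = 2*(2*(-16 - 9)/7) - 6 = 2*(2*(1/7)*(-25)) - 6 = 2*(-50/7) - 6 = -100/7 - 6 = -142/7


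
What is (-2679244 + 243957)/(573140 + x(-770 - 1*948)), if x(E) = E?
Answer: -2435287/571422 ≈ -4.2618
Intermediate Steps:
(-2679244 + 243957)/(573140 + x(-770 - 1*948)) = (-2679244 + 243957)/(573140 + (-770 - 1*948)) = -2435287/(573140 + (-770 - 948)) = -2435287/(573140 - 1718) = -2435287/571422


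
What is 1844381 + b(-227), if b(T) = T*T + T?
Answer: 1895683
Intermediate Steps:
b(T) = T + T**2 (b(T) = T**2 + T = T + T**2)
1844381 + b(-227) = 1844381 - 227*(1 - 227) = 1844381 - 227*(-226) = 1844381 + 51302 = 1895683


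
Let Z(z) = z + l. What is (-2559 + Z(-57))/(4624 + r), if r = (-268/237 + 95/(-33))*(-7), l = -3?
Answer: -6827733/12127939 ≈ -0.56298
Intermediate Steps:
Z(z) = -3 + z (Z(z) = z - 3 = -3 + z)
r = 73171/2607 (r = (-268*1/237 + 95*(-1/33))*(-7) = (-268/237 - 95/33)*(-7) = -10453/2607*(-7) = 73171/2607 ≈ 28.067)
(-2559 + Z(-57))/(4624 + r) = (-2559 + (-3 - 57))/(4624 + 73171/2607) = (-2559 - 60)/(12127939/2607) = -2619*2607/12127939 = -6827733/12127939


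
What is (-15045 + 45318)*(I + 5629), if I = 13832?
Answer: 589142853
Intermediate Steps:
(-15045 + 45318)*(I + 5629) = (-15045 + 45318)*(13832 + 5629) = 30273*19461 = 589142853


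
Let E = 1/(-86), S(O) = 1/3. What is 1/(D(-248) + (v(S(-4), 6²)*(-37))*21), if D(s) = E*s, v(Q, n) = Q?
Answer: -43/11013 ≈ -0.0039045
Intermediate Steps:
S(O) = ⅓
E = -1/86 ≈ -0.011628
D(s) = -s/86
1/(D(-248) + (v(S(-4), 6²)*(-37))*21) = 1/(-1/86*(-248) + ((⅓)*(-37))*21) = 1/(124/43 - 37/3*21) = 1/(124/43 - 259) = 1/(-11013/43) = -43/11013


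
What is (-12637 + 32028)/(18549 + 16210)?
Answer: 19391/34759 ≈ 0.55787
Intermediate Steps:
(-12637 + 32028)/(18549 + 16210) = 19391/34759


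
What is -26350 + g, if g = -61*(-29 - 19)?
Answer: -23422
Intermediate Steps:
g = 2928 (g = -61*(-48) = 2928)
-26350 + g = -26350 + 2928 = -23422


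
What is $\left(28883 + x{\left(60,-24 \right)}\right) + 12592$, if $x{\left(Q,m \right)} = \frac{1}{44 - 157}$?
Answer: $\frac{4686674}{113} \approx 41475.0$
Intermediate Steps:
$x{\left(Q,m \right)} = - \frac{1}{113}$ ($x{\left(Q,m \right)} = \frac{1}{-113} = - \frac{1}{113}$)
$\left(28883 + x{\left(60,-24 \right)}\right) + 12592 = \left(28883 - \frac{1}{113}\right) + 12592 = \frac{3263778}{113} + 12592 = \frac{4686674}{113}$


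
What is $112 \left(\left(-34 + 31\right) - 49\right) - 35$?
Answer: $-5859$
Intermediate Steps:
$112 \left(\left(-34 + 31\right) - 49\right) - 35 = 112 \left(-3 - 49\right) - 35 = 112 \left(-52\right) - 35 = -5824 - 35 = -5859$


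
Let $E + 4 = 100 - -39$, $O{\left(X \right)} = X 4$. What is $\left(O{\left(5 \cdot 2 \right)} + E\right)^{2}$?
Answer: $30625$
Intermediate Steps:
$O{\left(X \right)} = 4 X$
$E = 135$ ($E = -4 + \left(100 - -39\right) = -4 + \left(100 + 39\right) = -4 + 139 = 135$)
$\left(O{\left(5 \cdot 2 \right)} + E\right)^{2} = \left(4 \cdot 5 \cdot 2 + 135\right)^{2} = \left(4 \cdot 10 + 135\right)^{2} = \left(40 + 135\right)^{2} = 175^{2} = 30625$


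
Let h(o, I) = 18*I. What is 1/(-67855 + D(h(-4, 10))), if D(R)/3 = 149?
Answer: -1/67408 ≈ -1.4835e-5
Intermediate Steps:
D(R) = 447 (D(R) = 3*149 = 447)
1/(-67855 + D(h(-4, 10))) = 1/(-67855 + 447) = 1/(-67408) = -1/67408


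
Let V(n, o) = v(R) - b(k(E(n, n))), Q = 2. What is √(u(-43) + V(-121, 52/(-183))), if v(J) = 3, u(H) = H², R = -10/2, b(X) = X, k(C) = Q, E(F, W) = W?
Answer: 5*√74 ≈ 43.012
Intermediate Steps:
k(C) = 2
R = -5 (R = -10*½ = -5)
V(n, o) = 1 (V(n, o) = 3 - 1*2 = 3 - 2 = 1)
√(u(-43) + V(-121, 52/(-183))) = √((-43)² + 1) = √(1849 + 1) = √1850 = 5*√74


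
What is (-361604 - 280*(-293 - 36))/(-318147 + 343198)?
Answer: -269484/25051 ≈ -10.757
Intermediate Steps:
(-361604 - 280*(-293 - 36))/(-318147 + 343198) = (-361604 - 280*(-329))/25051 = (-361604 + 92120)*(1/25051) = -269484*1/25051 = -269484/25051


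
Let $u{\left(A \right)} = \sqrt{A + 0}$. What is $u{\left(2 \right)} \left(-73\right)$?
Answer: $- 73 \sqrt{2} \approx -103.24$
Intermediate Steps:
$u{\left(A \right)} = \sqrt{A}$
$u{\left(2 \right)} \left(-73\right) = \sqrt{2} \left(-73\right) = - 73 \sqrt{2}$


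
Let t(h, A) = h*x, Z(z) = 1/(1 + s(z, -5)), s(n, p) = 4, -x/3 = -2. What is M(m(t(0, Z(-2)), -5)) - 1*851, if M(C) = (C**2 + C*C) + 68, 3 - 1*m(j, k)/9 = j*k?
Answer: 675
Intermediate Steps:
x = 6 (x = -3*(-2) = 6)
Z(z) = 1/5 (Z(z) = 1/(1 + 4) = 1/5)
t(h, A) = 6*h (t(h, A) = h*6 = 6*h)
m(j, k) = 27 - 9*j*k
M(C) = 68 + 2*C**2 (M(C) = (C**2 + C**2) + 68 = 2*C**2 + 68 = 68 + 2*C**2)
M(m(t(0, Z(-2)), -5)) - 1*851 = (68 + 2*(27 - 9*6*0*(-5))**2) - 1*851 = (68 + 2*(27 - 9*0*(-5))**2) - 851 = (68 + 2*(27 + 0)**2) - 851 = (68 + 2*27**2) - 851 = (68 + 2*729) - 851 = (68 + 1458) - 851 = 1526 - 851 = 675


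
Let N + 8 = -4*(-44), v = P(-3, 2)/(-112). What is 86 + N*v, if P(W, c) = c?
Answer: 83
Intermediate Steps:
v = -1/56 (v = 2/(-112) = 2*(-1/112) = -1/56 ≈ -0.017857)
N = 168 (N = -8 - 4*(-44) = -8 + 176 = 168)
86 + N*v = 86 + 168*(-1/56) = 86 - 3 = 83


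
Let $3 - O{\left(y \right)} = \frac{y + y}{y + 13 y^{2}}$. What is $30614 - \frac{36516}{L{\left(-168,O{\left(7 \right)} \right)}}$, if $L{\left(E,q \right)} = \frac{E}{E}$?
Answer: $-5902$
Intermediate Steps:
$O{\left(y \right)} = 3 - \frac{2 y}{y + 13 y^{2}}$ ($O{\left(y \right)} = 3 - \frac{y + y}{y + 13 y^{2}} = 3 - \frac{2 y}{y + 13 y^{2}}$)
$L{\left(E,q \right)} = 1$
$30614 - \frac{36516}{L{\left(-168,O{\left(7 \right)} \right)}} = 30614 - \frac{36516}{1} = 30614 - 36516 = -5902$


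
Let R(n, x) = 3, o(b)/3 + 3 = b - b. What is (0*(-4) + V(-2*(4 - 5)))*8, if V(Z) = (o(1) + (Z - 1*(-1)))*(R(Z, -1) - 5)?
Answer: 96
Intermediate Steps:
o(b) = -9 (o(b) = -9 + 3*(b - b) = -9 + 3*0 = -9 + 0 = -9)
V(Z) = 16 - 2*Z (V(Z) = (-9 + (Z - 1*(-1)))*(3 - 5) = (-9 + (Z + 1))*(-2) = (-9 + (1 + Z))*(-2) = (-8 + Z)*(-2) = 16 - 2*Z)
(0*(-4) + V(-2*(4 - 5)))*8 = (0*(-4) + (16 - (-4)*(4 - 5)))*8 = (0 + (16 - (-4)*(-1)))*8 = (0 + (16 - 2*2))*8 = (0 + (16 - 4))*8 = (0 + 12)*8 = 12*8 = 96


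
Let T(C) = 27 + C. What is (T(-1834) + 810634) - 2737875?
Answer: -1929048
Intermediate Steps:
(T(-1834) + 810634) - 2737875 = ((27 - 1834) + 810634) - 2737875 = (-1807 + 810634) - 2737875 = 808827 - 2737875 = -1929048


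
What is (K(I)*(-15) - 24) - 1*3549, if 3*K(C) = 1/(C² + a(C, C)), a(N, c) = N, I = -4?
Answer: -42881/12 ≈ -3573.4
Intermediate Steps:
K(C) = 1/(3*(C + C²)) (K(C) = 1/(3*(C² + C)) = 1/(3*(C + C²)))
(K(I)*(-15) - 24) - 1*3549 = (((⅓)/(-4*(1 - 4)))*(-15) - 24) - 1*3549 = (((⅓)*(-¼)/(-3))*(-15) - 24) - 3549 = (((⅓)*(-¼)*(-⅓))*(-15) - 24) - 3549 = ((1/36)*(-15) - 24) - 3549 = (-5/12 - 24) - 3549 = -293/12 - 3549 = -42881/12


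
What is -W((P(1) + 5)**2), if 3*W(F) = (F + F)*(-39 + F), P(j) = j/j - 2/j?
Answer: 736/3 ≈ 245.33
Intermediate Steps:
P(j) = 1 - 2/j
W(F) = 2*F*(-39 + F)/3 (W(F) = ((F + F)*(-39 + F))/3 = ((2*F)*(-39 + F))/3 = (2*F*(-39 + F))/3 = 2*F*(-39 + F)/3)
-W((P(1) + 5)**2) = -2*((-2 + 1)/1 + 5)**2*(-39 + ((-2 + 1)/1 + 5)**2)/3 = -2*(1*(-1) + 5)**2*(-39 + (1*(-1) + 5)**2)/3 = -2*(-1 + 5)**2*(-39 + (-1 + 5)**2)/3 = -2*4**2*(-39 + 4**2)/3 = -2*16*(-39 + 16)/3 = -2*16*(-23)/3 = -1*(-736/3) = 736/3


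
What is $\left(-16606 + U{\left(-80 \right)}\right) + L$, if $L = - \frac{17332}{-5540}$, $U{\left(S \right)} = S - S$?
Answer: $- \frac{22994977}{1385} \approx -16603.0$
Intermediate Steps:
$U{\left(S \right)} = 0$
$L = \frac{4333}{1385}$ ($L = \left(-17332\right) \left(- \frac{1}{5540}\right) = \frac{4333}{1385} \approx 3.1285$)
$\left(-16606 + U{\left(-80 \right)}\right) + L = \left(-16606 + 0\right) + \frac{4333}{1385} = -16606 + \frac{4333}{1385} = - \frac{22994977}{1385}$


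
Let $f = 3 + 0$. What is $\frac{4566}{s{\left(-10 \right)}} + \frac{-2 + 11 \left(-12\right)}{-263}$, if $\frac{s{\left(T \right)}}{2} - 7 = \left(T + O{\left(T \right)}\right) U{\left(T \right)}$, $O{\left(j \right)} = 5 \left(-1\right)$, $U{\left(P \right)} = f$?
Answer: $- \frac{595337}{9994} \approx -59.569$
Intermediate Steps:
$f = 3$
$U{\left(P \right)} = 3$
$O{\left(j \right)} = -5$
$s{\left(T \right)} = -16 + 6 T$ ($s{\left(T \right)} = 14 + 2 \left(T - 5\right) 3 = 14 + 2 \left(-5 + T\right) 3 = 14 + 2 \left(-15 + 3 T\right) = 14 + \left(-30 + 6 T\right) = -16 + 6 T$)
$\frac{4566}{s{\left(-10 \right)}} + \frac{-2 + 11 \left(-12\right)}{-263} = \frac{4566}{-16 + 6 \left(-10\right)} + \frac{-2 + 11 \left(-12\right)}{-263} = \frac{4566}{-16 - 60} + \left(-2 - 132\right) \left(- \frac{1}{263}\right) = \frac{4566}{-76} - - \frac{134}{263} = 4566 \left(- \frac{1}{76}\right) + \frac{134}{263} = - \frac{2283}{38} + \frac{134}{263} = - \frac{595337}{9994}$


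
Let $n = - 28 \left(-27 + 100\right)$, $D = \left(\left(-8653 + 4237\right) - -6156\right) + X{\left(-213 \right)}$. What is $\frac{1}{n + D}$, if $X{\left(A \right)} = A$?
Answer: $- \frac{1}{517} \approx -0.0019342$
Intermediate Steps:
$D = 1527$ ($D = \left(\left(-8653 + 4237\right) - -6156\right) - 213 = \left(-4416 + 6156\right) - 213 = 1740 - 213 = 1527$)
$n = -2044$ ($n = \left(-28\right) 73 = -2044$)
$\frac{1}{n + D} = \frac{1}{-2044 + 1527} = \frac{1}{-517} = - \frac{1}{517}$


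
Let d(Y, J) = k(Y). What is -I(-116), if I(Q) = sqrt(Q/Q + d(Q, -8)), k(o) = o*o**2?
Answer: -7*I*sqrt(31855) ≈ -1249.4*I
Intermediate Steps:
k(o) = o**3
d(Y, J) = Y**3
I(Q) = sqrt(1 + Q**3) (I(Q) = sqrt(Q/Q + Q**3) = sqrt(1 + Q**3))
-I(-116) = -sqrt(1 + (-116)**3) = -sqrt(1 - 1560896) = -sqrt(-1560895) = -7*I*sqrt(31855)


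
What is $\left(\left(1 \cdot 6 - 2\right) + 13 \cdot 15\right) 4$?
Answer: $796$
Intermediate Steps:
$\left(\left(1 \cdot 6 - 2\right) + 13 \cdot 15\right) 4 = \left(\left(6 - 2\right) + 195\right) 4 = \left(4 + 195\right) 4 = 199 \cdot 4 = 796$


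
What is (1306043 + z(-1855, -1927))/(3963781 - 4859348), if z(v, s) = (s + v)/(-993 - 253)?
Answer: -813666680/557938241 ≈ -1.4583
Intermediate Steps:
z(v, s) = -s/1246 - v/1246 (z(v, s) = (s + v)/(-1246) = (s + v)*(-1/1246) = -s/1246 - v/1246)
(1306043 + z(-1855, -1927))/(3963781 - 4859348) = (1306043 + (-1/1246*(-1927) - 1/1246*(-1855)))/(3963781 - 4859348) = (1306043 + (1927/1246 + 265/178))/(-895567) = (1306043 + 1891/623)*(-1/895567) = (813666680/623)*(-1/895567) = -813666680/557938241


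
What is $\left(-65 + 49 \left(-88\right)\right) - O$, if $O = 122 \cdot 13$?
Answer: $-5963$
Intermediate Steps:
$O = 1586$
$\left(-65 + 49 \left(-88\right)\right) - O = \left(-65 + 49 \left(-88\right)\right) - 1586 = \left(-65 - 4312\right) - 1586 = -4377 - 1586 = -5963$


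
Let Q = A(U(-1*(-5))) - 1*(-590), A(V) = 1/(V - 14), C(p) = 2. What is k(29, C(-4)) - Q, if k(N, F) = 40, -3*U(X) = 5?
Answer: -25847/47 ≈ -549.94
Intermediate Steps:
U(X) = -5/3 (U(X) = -⅓*5 = -5/3)
A(V) = 1/(-14 + V)
Q = 27727/47 (Q = 1/(-14 - 5/3) - 1*(-590) = 1/(-47/3) + 590 = -3/47 + 590 = 27727/47 ≈ 589.94)
k(29, C(-4)) - Q = 40 - 1*27727/47 = 40 - 27727/47 = -25847/47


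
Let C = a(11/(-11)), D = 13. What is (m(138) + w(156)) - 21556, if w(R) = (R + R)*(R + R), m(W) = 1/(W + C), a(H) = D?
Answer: 11443989/151 ≈ 75788.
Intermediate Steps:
a(H) = 13
C = 13
m(W) = 1/(13 + W) (m(W) = 1/(W + 13) = 1/(13 + W))
w(R) = 4*R**2 (w(R) = (2*R)*(2*R) = 4*R**2)
(m(138) + w(156)) - 21556 = (1/(13 + 138) + 4*156**2) - 21556 = (1/151 + 4*24336) - 21556 = (1/151 + 97344) - 21556 = 14698945/151 - 21556 = 11443989/151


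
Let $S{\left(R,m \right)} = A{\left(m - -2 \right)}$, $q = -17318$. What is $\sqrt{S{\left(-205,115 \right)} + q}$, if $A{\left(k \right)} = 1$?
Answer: $i \sqrt{17317} \approx 131.59 i$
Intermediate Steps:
$S{\left(R,m \right)} = 1$
$\sqrt{S{\left(-205,115 \right)} + q} = \sqrt{1 - 17318} = \sqrt{-17317} = i \sqrt{17317}$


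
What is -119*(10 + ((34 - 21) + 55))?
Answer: -9282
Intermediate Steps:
-119*(10 + ((34 - 21) + 55)) = -119*(10 + (13 + 55)) = -119*(10 + 68) = -119*78 = -9282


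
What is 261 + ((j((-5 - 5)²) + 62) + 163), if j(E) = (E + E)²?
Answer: 40486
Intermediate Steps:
j(E) = 4*E² (j(E) = (2*E)² = 4*E²)
261 + ((j((-5 - 5)²) + 62) + 163) = 261 + ((4*((-5 - 5)²)² + 62) + 163) = 261 + ((4*((-10)²)² + 62) + 163) = 261 + ((4*100² + 62) + 163) = 261 + ((4*10000 + 62) + 163) = 261 + ((40000 + 62) + 163) = 261 + (40062 + 163) = 261 + 40225 = 40486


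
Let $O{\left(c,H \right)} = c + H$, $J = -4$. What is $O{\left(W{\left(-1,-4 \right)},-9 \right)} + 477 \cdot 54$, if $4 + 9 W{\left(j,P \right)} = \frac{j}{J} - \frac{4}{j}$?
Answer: $\frac{926965}{36} \approx 25749.0$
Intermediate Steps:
$W{\left(j,P \right)} = - \frac{4}{9} - \frac{4}{9 j} - \frac{j}{36}$ ($W{\left(j,P \right)} = - \frac{4}{9} + \frac{\frac{j}{-4} - \frac{4}{j}}{9} = - \frac{4}{9} + \frac{j \left(- \frac{1}{4}\right) - \frac{4}{j}}{9} = - \frac{4}{9} + \frac{- \frac{j}{4} - \frac{4}{j}}{9} = - \frac{4}{9} + \frac{- \frac{4}{j} - \frac{j}{4}}{9} = - \frac{4}{9} - \left(\frac{j}{36} + \frac{4}{9 j}\right) = - \frac{4}{9} - \frac{4}{9 j} - \frac{j}{36}$)
$O{\left(c,H \right)} = H + c$
$O{\left(W{\left(-1,-4 \right)},-9 \right)} + 477 \cdot 54 = \left(-9 + \frac{-16 - \left(-16 - -1\right)}{36 \left(-1\right)}\right) + 477 \cdot 54 = \left(-9 + \frac{1}{36} \left(-1\right) \left(-16 - \left(-16 + 1\right)\right)\right) + 25758 = \left(-9 + \frac{1}{36} \left(-1\right) \left(-16 - -15\right)\right) + 25758 = \left(-9 + \frac{1}{36} \left(-1\right) \left(-16 + 15\right)\right) + 25758 = \left(-9 + \frac{1}{36} \left(-1\right) \left(-1\right)\right) + 25758 = \left(-9 + \frac{1}{36}\right) + 25758 = - \frac{323}{36} + 25758 = \frac{926965}{36}$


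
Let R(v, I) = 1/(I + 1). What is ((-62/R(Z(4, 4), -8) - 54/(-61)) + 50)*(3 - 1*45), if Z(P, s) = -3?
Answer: -1242276/61 ≈ -20365.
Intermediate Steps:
R(v, I) = 1/(1 + I)
((-62/R(Z(4, 4), -8) - 54/(-61)) + 50)*(3 - 1*45) = ((-62/(1/(1 - 8)) - 54/(-61)) + 50)*(3 - 1*45) = ((-62/(1/(-7)) - 54*(-1/61)) + 50)*(3 - 45) = ((-62/(-1/7) + 54/61) + 50)*(-42) = ((-62*(-7) + 54/61) + 50)*(-42) = ((434 + 54/61) + 50)*(-42) = (26528/61 + 50)*(-42) = (29578/61)*(-42) = -1242276/61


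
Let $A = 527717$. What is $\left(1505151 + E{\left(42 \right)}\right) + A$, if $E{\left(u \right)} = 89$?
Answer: $2032957$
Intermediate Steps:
$\left(1505151 + E{\left(42 \right)}\right) + A = \left(1505151 + 89\right) + 527717 = 1505240 + 527717 = 2032957$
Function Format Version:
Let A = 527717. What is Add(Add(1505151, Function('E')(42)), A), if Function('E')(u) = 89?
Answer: 2032957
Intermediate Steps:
Add(Add(1505151, Function('E')(42)), A) = Add(Add(1505151, 89), 527717) = Add(1505240, 527717) = 2032957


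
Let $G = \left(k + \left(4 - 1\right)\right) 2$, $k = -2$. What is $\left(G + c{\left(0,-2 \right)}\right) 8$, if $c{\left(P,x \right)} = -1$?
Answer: $8$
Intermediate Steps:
$G = 2$ ($G = \left(-2 + \left(4 - 1\right)\right) 2 = \left(-2 + 3\right) 2 = 1 \cdot 2 = 2$)
$\left(G + c{\left(0,-2 \right)}\right) 8 = \left(2 - 1\right) 8 = 1 \cdot 8 = 8$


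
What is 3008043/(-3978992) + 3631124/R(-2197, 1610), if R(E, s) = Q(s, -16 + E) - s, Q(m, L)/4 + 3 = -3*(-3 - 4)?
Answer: -7226419858571/3059844848 ≈ -2361.7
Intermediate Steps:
Q(m, L) = 72 (Q(m, L) = -12 + 4*(-3*(-3 - 4)) = -12 + 4*(-3*(-7)) = -12 + 4*21 = -12 + 84 = 72)
R(E, s) = 72 - s
3008043/(-3978992) + 3631124/R(-2197, 1610) = 3008043/(-3978992) + 3631124/(72 - 1*1610) = 3008043*(-1/3978992) + 3631124/(72 - 1610) = -3008043/3978992 + 3631124/(-1538) = -3008043/3978992 + 3631124*(-1/1538) = -3008043/3978992 - 1815562/769 = -7226419858571/3059844848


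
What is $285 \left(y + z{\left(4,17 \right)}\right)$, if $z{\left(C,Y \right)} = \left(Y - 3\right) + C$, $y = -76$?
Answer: $-16530$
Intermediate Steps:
$z{\left(C,Y \right)} = -3 + C + Y$ ($z{\left(C,Y \right)} = \left(-3 + Y\right) + C = -3 + C + Y$)
$285 \left(y + z{\left(4,17 \right)}\right) = 285 \left(-76 + \left(-3 + 4 + 17\right)\right) = 285 \left(-76 + 18\right) = 285 \left(-58\right) = -16530$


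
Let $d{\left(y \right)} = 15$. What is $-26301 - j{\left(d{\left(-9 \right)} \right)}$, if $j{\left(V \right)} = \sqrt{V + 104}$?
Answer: $-26301 - \sqrt{119} \approx -26312.0$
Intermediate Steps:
$j{\left(V \right)} = \sqrt{104 + V}$
$-26301 - j{\left(d{\left(-9 \right)} \right)} = -26301 - \sqrt{104 + 15} = -26301 - \sqrt{119}$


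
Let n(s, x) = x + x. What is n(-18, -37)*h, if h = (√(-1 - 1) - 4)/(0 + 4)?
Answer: 74 - 37*I*√2/2 ≈ 74.0 - 26.163*I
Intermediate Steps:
n(s, x) = 2*x
h = -1 + I*√2/4 (h = (√(-2) - 4)/4 = (I*√2 - 4)*(¼) = (-4 + I*√2)*(¼) = -1 + I*√2/4 ≈ -1.0 + 0.35355*I)
n(-18, -37)*h = (2*(-37))*(-1 + I*√2/4) = -74*(-1 + I*√2/4) = 74 - 37*I*√2/2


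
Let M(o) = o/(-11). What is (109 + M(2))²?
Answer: 1432809/121 ≈ 11841.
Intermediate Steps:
M(o) = -o/11 (M(o) = o*(-1/11) = -o/11)
(109 + M(2))² = (109 - 1/11*2)² = (109 - 2/11)² = (1197/11)² = 1432809/121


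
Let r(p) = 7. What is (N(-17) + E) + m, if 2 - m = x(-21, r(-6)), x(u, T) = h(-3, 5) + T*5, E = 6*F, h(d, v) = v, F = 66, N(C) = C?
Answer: 341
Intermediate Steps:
E = 396 (E = 6*66 = 396)
x(u, T) = 5 + 5*T (x(u, T) = 5 + T*5 = 5 + 5*T)
m = -38 (m = 2 - (5 + 5*7) = 2 - (5 + 35) = 2 - 1*40 = 2 - 40 = -38)
(N(-17) + E) + m = (-17 + 396) - 38 = 379 - 38 = 341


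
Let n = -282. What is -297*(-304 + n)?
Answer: 174042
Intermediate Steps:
-297*(-304 + n) = -297*(-304 - 282) = -297*(-586) = 174042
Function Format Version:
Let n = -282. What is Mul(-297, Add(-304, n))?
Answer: 174042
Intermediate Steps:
Mul(-297, Add(-304, n)) = Mul(-297, Add(-304, -282)) = Mul(-297, -586) = 174042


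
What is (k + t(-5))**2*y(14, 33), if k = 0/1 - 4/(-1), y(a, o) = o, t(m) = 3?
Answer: 1617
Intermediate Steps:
k = 4 (k = 0*1 - 4*(-1) = 0 + 4 = 4)
(k + t(-5))**2*y(14, 33) = (4 + 3)**2*33 = 7**2*33 = 49*33 = 1617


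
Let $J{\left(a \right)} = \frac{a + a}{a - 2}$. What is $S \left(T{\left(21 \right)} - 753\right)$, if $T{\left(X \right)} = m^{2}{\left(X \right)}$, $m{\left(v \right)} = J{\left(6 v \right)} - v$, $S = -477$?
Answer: $\frac{180253053}{961} \approx 1.8757 \cdot 10^{5}$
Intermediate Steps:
$J{\left(a \right)} = \frac{2 a}{-2 + a}$
$m{\left(v \right)} = - v + \frac{12 v}{-2 + 6 v}$ ($m{\left(v \right)} = \frac{2 \cdot 6 v}{-2 + 6 v} - v = \frac{12 v}{-2 + 6 v} - v = - v + \frac{12 v}{-2 + 6 v}$)
$T{\left(X \right)} = \frac{X^{2} \left(7 - 3 X\right)^{2}}{\left(-1 + 3 X\right)^{2}}$ ($T{\left(X \right)} = \left(\frac{X \left(7 - 3 X\right)}{-1 + 3 X}\right)^{2} = \frac{X^{2} \left(7 - 3 X\right)^{2}}{\left(-1 + 3 X\right)^{2}}$)
$S \left(T{\left(21 \right)} - 753\right) = - 477 \left(\frac{21^{2} \left(-7 + 3 \cdot 21\right)^{2}}{\left(-1 + 3 \cdot 21\right)^{2}} - 753\right) = - 477 \left(\frac{441 \left(-7 + 63\right)^{2}}{\left(-1 + 63\right)^{2}} - 753\right) = - 477 \left(\frac{441 \cdot 56^{2}}{3844} - 753\right) = - 477 \left(441 \cdot \frac{1}{3844} \cdot 3136 - 753\right) = - 477 \left(\frac{345744}{961} - 753\right) = \left(-477\right) \left(- \frac{377889}{961}\right) = \frac{180253053}{961}$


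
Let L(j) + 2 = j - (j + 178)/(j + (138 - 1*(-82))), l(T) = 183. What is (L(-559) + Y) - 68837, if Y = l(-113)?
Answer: -7821422/113 ≈ -69216.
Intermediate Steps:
L(j) = -2 + j - (178 + j)/(220 + j) (L(j) = -2 + (j - (j + 178)/(j + (138 - 1*(-82)))) = -2 + (j - (178 + j)/(j + (138 + 82))) = -2 + (j - (178 + j)/(j + 220)) = -2 + (j - (178 + j)/(220 + j)) = -2 + j - (178 + j)/(220 + j))
Y = 183
(L(-559) + Y) - 68837 = ((-618 + (-559)**2 + 217*(-559))/(220 - 559) + 183) - 68837 = ((-618 + 312481 - 121303)/(-339) + 183) - 68837 = (-1/339*190560 + 183) - 68837 = (-63520/113 + 183) - 68837 = -42841/113 - 68837 = -7821422/113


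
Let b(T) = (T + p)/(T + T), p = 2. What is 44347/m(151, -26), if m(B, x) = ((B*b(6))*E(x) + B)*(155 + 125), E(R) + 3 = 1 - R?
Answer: 44347/718760 ≈ 0.061699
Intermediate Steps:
b(T) = (2 + T)/(2*T) (b(T) = (T + 2)/(T + T) = (2 + T)/((2*T)) = (2 + T)*(1/(2*T)) = (2 + T)/(2*T))
E(R) = -2 - R (E(R) = -3 + (1 - R) = -2 - R)
m(B, x) = 280*B + 560*B*(-2 - x)/3 (m(B, x) = ((B*((1/2)*(2 + 6)/6))*(-2 - x) + B)*(155 + 125) = ((B*((1/2)*(1/6)*8))*(-2 - x) + B)*280 = ((B*(2/3))*(-2 - x) + B)*280 = ((2*B/3)*(-2 - x) + B)*280 = (2*B*(-2 - x)/3 + B)*280 = (B + 2*B*(-2 - x)/3)*280 = 280*B + 560*B*(-2 - x)/3)
44347/m(151, -26) = 44347/((-280/3*151*(1 + 2*(-26)))) = 44347/((-280/3*151*(1 - 52))) = 44347/((-280/3*151*(-51))) = 44347/718760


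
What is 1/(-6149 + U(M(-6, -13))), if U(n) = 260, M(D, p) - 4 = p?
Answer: -1/5889 ≈ -0.00016981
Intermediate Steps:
M(D, p) = 4 + p
1/(-6149 + U(M(-6, -13))) = 1/(-6149 + 260) = 1/(-5889) = -1/5889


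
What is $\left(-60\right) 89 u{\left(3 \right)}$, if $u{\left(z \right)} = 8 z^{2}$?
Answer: $-384480$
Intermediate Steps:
$\left(-60\right) 89 u{\left(3 \right)} = \left(-60\right) 89 \cdot 8 \cdot 3^{2} = - 5340 \cdot 8 \cdot 9 = \left(-5340\right) 72 = -384480$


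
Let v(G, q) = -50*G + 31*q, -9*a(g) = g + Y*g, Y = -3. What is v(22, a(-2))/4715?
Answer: -10024/42435 ≈ -0.23622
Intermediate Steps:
a(g) = 2*g/9 (a(g) = -(g - 3*g)/9 = -(-2)*g/9 = 2*g/9)
v(22, a(-2))/4715 = (-50*22 + 31*((2/9)*(-2)))/4715 = (-1100 + 31*(-4/9))*(1/4715) = (-1100 - 124/9)*(1/4715) = -10024/9*1/4715 = -10024/42435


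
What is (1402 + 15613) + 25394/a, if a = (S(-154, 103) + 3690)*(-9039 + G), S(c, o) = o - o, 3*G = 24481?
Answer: 27583684403/1621140 ≈ 17015.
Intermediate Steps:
G = 24481/3 (G = (⅓)*24481 = 24481/3 ≈ 8160.3)
S(c, o) = 0
a = -3242280 (a = (0 + 3690)*(-9039 + 24481/3) = 3690*(-2636/3) = -3242280)
(1402 + 15613) + 25394/a = (1402 + 15613) + 25394/(-3242280) = 17015 + 25394*(-1/3242280) = 17015 - 12697/1621140 = 27583684403/1621140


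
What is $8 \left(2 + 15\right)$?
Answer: $136$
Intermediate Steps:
$8 \left(2 + 15\right) = 8 \cdot 17 = 136$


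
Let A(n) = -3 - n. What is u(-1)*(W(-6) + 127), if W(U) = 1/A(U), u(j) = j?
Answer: -382/3 ≈ -127.33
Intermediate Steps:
W(U) = 1/(-3 - U)
u(-1)*(W(-6) + 127) = -(-1/(3 - 6) + 127) = -(-1/(-3) + 127) = -(-1*(-⅓) + 127) = -(⅓ + 127) = -1*382/3 = -382/3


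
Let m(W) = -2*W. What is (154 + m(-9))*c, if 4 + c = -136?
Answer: -24080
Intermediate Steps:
c = -140 (c = -4 - 136 = -140)
(154 + m(-9))*c = (154 - 2*(-9))*(-140) = (154 + 18)*(-140) = 172*(-140) = -24080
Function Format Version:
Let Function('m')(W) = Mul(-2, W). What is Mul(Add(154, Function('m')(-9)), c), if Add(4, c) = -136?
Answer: -24080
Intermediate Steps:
c = -140 (c = Add(-4, -136) = -140)
Mul(Add(154, Function('m')(-9)), c) = Mul(Add(154, Mul(-2, -9)), -140) = Mul(Add(154, 18), -140) = Mul(172, -140) = -24080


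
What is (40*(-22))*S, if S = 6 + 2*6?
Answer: -15840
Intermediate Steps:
S = 18 (S = 6 + 12 = 18)
(40*(-22))*S = (40*(-22))*18 = -880*18 = -15840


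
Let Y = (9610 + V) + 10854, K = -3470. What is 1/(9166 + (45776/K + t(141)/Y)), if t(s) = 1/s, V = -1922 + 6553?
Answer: 245564613/2247605771437 ≈ 0.00010926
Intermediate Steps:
V = 4631
Y = 25095 (Y = (9610 + 4631) + 10854 = 14241 + 10854 = 25095)
1/(9166 + (45776/K + t(141)/Y)) = 1/(9166 + (45776/(-3470) + 1/(141*25095))) = 1/(9166 + (45776*(-1/3470) + (1/141)*(1/25095))) = 1/(9166 + (-22888/1735 + 1/3538395)) = 1/(9166 - 3239471321/245564613) = 1/(2247605771437/245564613) = 245564613/2247605771437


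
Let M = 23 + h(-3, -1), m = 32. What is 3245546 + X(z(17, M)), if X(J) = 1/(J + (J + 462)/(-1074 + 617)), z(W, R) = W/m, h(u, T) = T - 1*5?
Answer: 2852833106/879 ≈ 3.2455e+6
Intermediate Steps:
h(u, T) = -5 + T (h(u, T) = T - 5 = -5 + T)
M = 17 (M = 23 + (-5 - 1) = 23 - 6 = 17)
z(W, R) = W/32
X(J) = 1/(-462/457 + 456*J/457) (X(J) = 1/(J + (462 + J)/(-457)) = 1/(J + (462 + J)*(-1/457)) = 1/(J + (-462/457 - J/457)) = 1/(-462/457 + 456*J/457))
3245546 + X(z(17, M)) = 3245546 + 457/(6*(-77 + 76*((1/32)*17))) = 3245546 + 457/(6*(-77 + 76*(17/32))) = 3245546 + 457/(6*(-77 + 323/8)) = 3245546 + 457/(6*(-293/8)) = 3245546 + (457/6)*(-8/293) = 3245546 - 1828/879 = 2852833106/879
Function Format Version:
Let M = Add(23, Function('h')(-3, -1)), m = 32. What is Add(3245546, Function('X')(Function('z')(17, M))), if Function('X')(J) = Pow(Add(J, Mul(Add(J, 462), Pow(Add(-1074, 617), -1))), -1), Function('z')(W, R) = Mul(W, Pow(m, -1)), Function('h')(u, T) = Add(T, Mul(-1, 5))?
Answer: Rational(2852833106, 879) ≈ 3.2455e+6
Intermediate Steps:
Function('h')(u, T) = Add(-5, T) (Function('h')(u, T) = Add(T, -5) = Add(-5, T))
M = 17 (M = Add(23, Add(-5, -1)) = Add(23, -6) = 17)
Function('z')(W, R) = Mul(Rational(1, 32), W) (Function('z')(W, R) = Mul(W, Pow(32, -1)) = Mul(W, Rational(1, 32)) = Mul(Rational(1, 32), W))
Function('X')(J) = Pow(Add(Rational(-462, 457), Mul(Rational(456, 457), J)), -1) (Function('X')(J) = Pow(Add(J, Mul(Add(462, J), Pow(-457, -1))), -1) = Pow(Add(J, Mul(Add(462, J), Rational(-1, 457))), -1) = Pow(Add(J, Add(Rational(-462, 457), Mul(Rational(-1, 457), J))), -1) = Pow(Add(Rational(-462, 457), Mul(Rational(456, 457), J)), -1))
Add(3245546, Function('X')(Function('z')(17, M))) = Add(3245546, Mul(Rational(457, 6), Pow(Add(-77, Mul(76, Mul(Rational(1, 32), 17))), -1))) = Add(3245546, Mul(Rational(457, 6), Pow(Add(-77, Mul(76, Rational(17, 32))), -1))) = Add(3245546, Mul(Rational(457, 6), Pow(Add(-77, Rational(323, 8)), -1))) = Add(3245546, Mul(Rational(457, 6), Pow(Rational(-293, 8), -1))) = Add(3245546, Mul(Rational(457, 6), Rational(-8, 293))) = Add(3245546, Rational(-1828, 879)) = Rational(2852833106, 879)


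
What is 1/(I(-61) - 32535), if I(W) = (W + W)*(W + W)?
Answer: -1/17651 ≈ -5.6654e-5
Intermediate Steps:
I(W) = 4*W² (I(W) = (2*W)*(2*W) = 4*W²)
1/(I(-61) - 32535) = 1/(4*(-61)² - 32535) = 1/(4*3721 - 32535) = 1/(14884 - 32535) = 1/(-17651) = -1/17651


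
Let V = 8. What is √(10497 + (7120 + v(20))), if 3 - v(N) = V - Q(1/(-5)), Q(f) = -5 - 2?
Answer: √17605 ≈ 132.68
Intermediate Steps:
Q(f) = -7
v(N) = -12 (v(N) = 3 - (8 - 1*(-7)) = 3 - (8 + 7) = 3 - 1*15 = 3 - 15 = -12)
√(10497 + (7120 + v(20))) = √(10497 + (7120 - 12)) = √(10497 + 7108) = √17605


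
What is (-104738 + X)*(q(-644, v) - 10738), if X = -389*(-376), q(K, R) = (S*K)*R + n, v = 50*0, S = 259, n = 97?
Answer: -441878166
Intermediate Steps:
v = 0
q(K, R) = 97 + 259*K*R (q(K, R) = (259*K)*R + 97 = 259*K*R + 97 = 97 + 259*K*R)
X = 146264
(-104738 + X)*(q(-644, v) - 10738) = (-104738 + 146264)*((97 + 259*(-644)*0) - 10738) = 41526*((97 + 0) - 10738) = 41526*(97 - 10738) = 41526*(-10641) = -441878166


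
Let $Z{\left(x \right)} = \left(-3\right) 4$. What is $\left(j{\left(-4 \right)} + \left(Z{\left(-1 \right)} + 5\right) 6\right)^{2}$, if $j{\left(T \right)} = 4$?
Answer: $1444$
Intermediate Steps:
$Z{\left(x \right)} = -12$
$\left(j{\left(-4 \right)} + \left(Z{\left(-1 \right)} + 5\right) 6\right)^{2} = \left(4 + \left(-12 + 5\right) 6\right)^{2} = \left(4 - 42\right)^{2} = \left(-38\right)^{2} = 1444$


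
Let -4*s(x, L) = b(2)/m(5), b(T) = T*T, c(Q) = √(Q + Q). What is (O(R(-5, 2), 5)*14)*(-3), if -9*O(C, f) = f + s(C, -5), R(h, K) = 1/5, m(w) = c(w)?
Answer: 70/3 - 7*√10/15 ≈ 21.858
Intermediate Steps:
c(Q) = √2*√Q (c(Q) = √(2*Q) = √2*√Q)
m(w) = √2*√w
R(h, K) = ⅕
b(T) = T²
s(x, L) = -√10/10 (s(x, L) = -2²/(4*(√2*√5)) = -1/(√10) = -√10/10)
O(C, f) = -f/9 + √10/90 (O(C, f) = -(f - √10/10)/9 = -f/9 + √10/90)
(O(R(-5, 2), 5)*14)*(-3) = ((-⅑*5 + √10/90)*14)*(-3) = ((-5/9 + √10/90)*14)*(-3) = (-70/9 + 7*√10/45)*(-3) = 70/3 - 7*√10/15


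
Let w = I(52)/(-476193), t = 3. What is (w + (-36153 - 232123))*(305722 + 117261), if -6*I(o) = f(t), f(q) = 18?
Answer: -18012188687163165/158731 ≈ -1.1348e+11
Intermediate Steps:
I(o) = -3 (I(o) = -1/6*18 = -3)
w = 1/158731 (w = -3/(-476193) = -3*(-1/476193) = 1/158731 ≈ 6.3000e-6)
(w + (-36153 - 232123))*(305722 + 117261) = (1/158731 + (-36153 - 232123))*(305722 + 117261) = (1/158731 - 268276)*422983 = -42583717755/158731*422983 = -18012188687163165/158731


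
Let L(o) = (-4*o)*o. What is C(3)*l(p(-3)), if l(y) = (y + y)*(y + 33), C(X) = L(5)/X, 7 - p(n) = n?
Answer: -86000/3 ≈ -28667.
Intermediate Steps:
L(o) = -4*o²
p(n) = 7 - n
C(X) = -100/X (C(X) = (-4*5²)/X = (-4*25)/X = -100/X)
l(y) = 2*y*(33 + y) (l(y) = (2*y)*(33 + y) = 2*y*(33 + y))
C(3)*l(p(-3)) = (-100/3)*(2*(7 - 1*(-3))*(33 + (7 - 1*(-3)))) = (-100*⅓)*(2*(7 + 3)*(33 + (7 + 3))) = -200*10*(33 + 10)/3 = -200*10*43/3 = -100/3*860 = -86000/3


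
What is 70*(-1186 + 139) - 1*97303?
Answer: -170593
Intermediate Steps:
70*(-1186 + 139) - 1*97303 = 70*(-1047) - 97303 = -73290 - 97303 = -170593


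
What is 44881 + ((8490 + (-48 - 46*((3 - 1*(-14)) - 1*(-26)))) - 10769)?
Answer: 40576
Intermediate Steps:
44881 + ((8490 + (-48 - 46*((3 - 1*(-14)) - 1*(-26)))) - 10769) = 44881 + ((8490 + (-48 - 46*((3 + 14) + 26))) - 10769) = 44881 + ((8490 + (-48 - 46*(17 + 26))) - 10769) = 44881 + ((8490 + (-48 - 46*43)) - 10769) = 44881 + ((8490 + (-48 - 1978)) - 10769) = 44881 + ((8490 - 2026) - 10769) = 44881 + (6464 - 10769) = 44881 - 4305 = 40576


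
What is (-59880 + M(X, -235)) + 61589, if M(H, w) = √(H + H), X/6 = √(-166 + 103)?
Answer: 1709 + 6*7^(¼)*√I ≈ 1715.9 + 6.901*I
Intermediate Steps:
X = 18*I*√7 (X = 6*√(-166 + 103) = 6*√(-63) = 6*(3*I*√7) = 18*I*√7 ≈ 47.624*I)
M(H, w) = √2*√H (M(H, w) = √(2*H) = √2*√H)
(-59880 + M(X, -235)) + 61589 = (-59880 + √2*√(18*I*√7)) + 61589 = (-59880 + √2*(3*√2*7^(¼)*√I)) + 61589 = (-59880 + 6*7^(¼)*√I) + 61589 = 1709 + 6*7^(¼)*√I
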